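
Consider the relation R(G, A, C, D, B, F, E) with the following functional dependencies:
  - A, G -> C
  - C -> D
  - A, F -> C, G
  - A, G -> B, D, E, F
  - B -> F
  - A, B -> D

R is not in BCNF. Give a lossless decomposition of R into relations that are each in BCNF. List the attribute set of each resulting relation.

{A, B, C, E, G}; {B, F}; {C, D}

Candidate keys of the original relation: {A, B}, {A, F}, {A, G}.
Within {A, B, C, D, E, F, G}: {C}⁺ ∩ {A, B, C, D, E, F, G} = {C, D}, not the whole set, so C -> D violates BCNF; decompose into {C, D} and {A, B, C, E, F, G}.
{C, D} has no BCNF violation.
Within {A, B, C, E, F, G}: {B}⁺ ∩ {A, B, C, E, F, G} = {B, F}, not the whole set, so B -> F violates BCNF; decompose into {B, F} and {A, B, C, E, G}.
{B, F} has no BCNF violation.
{A, B, C, E, G} has no BCNF violation.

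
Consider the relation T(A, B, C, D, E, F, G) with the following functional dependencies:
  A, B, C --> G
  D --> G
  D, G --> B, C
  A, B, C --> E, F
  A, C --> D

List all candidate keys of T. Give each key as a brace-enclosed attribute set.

{A, C}, {A, D}

No FD produces {A}, so it must be in every candidate key.
{A, C} is a candidate key since {A, C}⁺ = {A, B, C, D, E, F, G} covers every attribute.
{A, D} is a candidate key since {A, D}⁺ = {A, B, C, D, E, F, G} covers every attribute.
No proper subset of any of these is a key, and no other minimal superkey exists.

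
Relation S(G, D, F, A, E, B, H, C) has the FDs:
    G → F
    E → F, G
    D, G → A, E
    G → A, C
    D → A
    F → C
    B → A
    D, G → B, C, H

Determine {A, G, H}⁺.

{A, C, F, G, H}

Start with {A, G, H}.
G → F applies; add {F} → now {A, F, G, H}.
G → A, C applies; add {C} → now {A, C, F, G, H}.
No further FD applies.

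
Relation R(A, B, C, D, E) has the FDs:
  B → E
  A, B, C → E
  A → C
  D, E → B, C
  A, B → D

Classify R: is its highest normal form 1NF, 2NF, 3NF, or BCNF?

Candidate keys: {A, B}, {A, D, E}. Prime attributes: {A, B, D, E}.
B → E: {B}⁺ = {B, E}, which is not all of the attributes, so the left side is not a superkey — BCNF is violated.
A → C determines the non-prime attribute {C} from a non-superkey — 3NF is violated.
{A} is a proper subset of the key {A, B}, and {A}⁺ contains the non-prime attribute {C} — a partial dependency, so 2NF is violated.

1NF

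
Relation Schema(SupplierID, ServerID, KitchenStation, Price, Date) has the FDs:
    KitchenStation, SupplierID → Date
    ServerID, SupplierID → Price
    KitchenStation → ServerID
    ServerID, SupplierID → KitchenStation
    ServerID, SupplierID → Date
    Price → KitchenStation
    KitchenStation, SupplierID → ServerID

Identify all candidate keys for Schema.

{KitchenStation, SupplierID}, {Price, SupplierID}, {ServerID, SupplierID}

No FD produces {SupplierID}, so it must be in every candidate key.
{KitchenStation, SupplierID}⁺ = {Date, KitchenStation, Price, ServerID, SupplierID}, which is every attribute, so {KitchenStation, SupplierID} is a candidate key.
{Price, SupplierID}⁺ = {Date, KitchenStation, Price, ServerID, SupplierID}, which is every attribute, so {Price, SupplierID} is a candidate key.
{ServerID, SupplierID}⁺ = {Date, KitchenStation, Price, ServerID, SupplierID}, which is every attribute, so {ServerID, SupplierID} is a candidate key.
Any other superkey properly contains one of these, so there are no further candidate keys.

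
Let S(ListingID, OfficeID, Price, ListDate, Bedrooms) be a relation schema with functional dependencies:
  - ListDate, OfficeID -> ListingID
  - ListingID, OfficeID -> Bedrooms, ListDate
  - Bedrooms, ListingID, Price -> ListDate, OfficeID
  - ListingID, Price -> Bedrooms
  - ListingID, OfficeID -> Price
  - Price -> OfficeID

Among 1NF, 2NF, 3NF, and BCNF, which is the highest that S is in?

Candidate keys: {ListDate, OfficeID}, {ListDate, Price}, {ListingID, OfficeID}, {ListingID, Price}. Prime attributes: {ListDate, ListingID, OfficeID, Price}.
Price -> OfficeID: {Price}⁺ = {OfficeID, Price}, which is not all of the attributes, so the left side is not a superkey — BCNF is violated.
But every attribute on its right side ({OfficeID}) is prime, and the same holds for every other non-superkey FD, so 3NF still holds.

3NF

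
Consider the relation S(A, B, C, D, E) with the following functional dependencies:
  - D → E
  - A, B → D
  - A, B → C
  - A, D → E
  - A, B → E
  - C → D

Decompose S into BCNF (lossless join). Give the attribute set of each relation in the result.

{A, B, C}; {C, D}; {D, E}

Candidate key of the original relation: {A, B}.
In {A, B, C, D, E}, {D} is not a superkey ({D}⁺ restricted to this set is {D, E}), so split on D → E into {D, E} and {A, B, C, D}.
{D, E} is in BCNF.
In {A, B, C, D}, {C} is not a superkey ({C}⁺ restricted to this set is {C, D}), so split on C → D into {C, D} and {A, B, C}.
{C, D} is in BCNF.
{A, B, C} is in BCNF.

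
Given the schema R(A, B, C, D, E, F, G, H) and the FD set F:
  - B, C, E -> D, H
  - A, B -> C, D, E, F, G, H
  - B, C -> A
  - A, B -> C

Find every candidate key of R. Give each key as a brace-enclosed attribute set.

No FD produces {B}, so it must be in every candidate key.
Closure of {A, B} is {A, B, C, D, E, F, G, H}, the whole schema; {A, B} is a candidate key.
Closure of {B, C} is {A, B, C, D, E, F, G, H}, the whole schema; {B, C} is a candidate key.
Any other superkey properly contains one of these, so there are no further candidate keys.

{A, B}, {B, C}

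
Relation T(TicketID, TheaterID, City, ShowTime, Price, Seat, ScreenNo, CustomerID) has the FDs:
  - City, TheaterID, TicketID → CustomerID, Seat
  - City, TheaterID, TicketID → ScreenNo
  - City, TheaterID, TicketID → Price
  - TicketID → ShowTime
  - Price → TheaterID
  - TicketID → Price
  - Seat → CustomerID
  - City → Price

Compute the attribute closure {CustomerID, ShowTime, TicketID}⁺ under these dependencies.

Start with {CustomerID, ShowTime, TicketID}.
TicketID → Price applies; add {Price} → now {CustomerID, Price, ShowTime, TicketID}.
Price → TheaterID applies; add {TheaterID} → now {CustomerID, Price, ShowTime, TheaterID, TicketID}.
No further FD applies.

{CustomerID, Price, ShowTime, TheaterID, TicketID}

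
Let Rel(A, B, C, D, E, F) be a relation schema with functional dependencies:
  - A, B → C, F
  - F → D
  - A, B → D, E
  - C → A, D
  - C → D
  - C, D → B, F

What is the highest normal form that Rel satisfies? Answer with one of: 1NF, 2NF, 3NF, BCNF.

2NF

Candidate keys: {A, B}, {C}. Prime attributes: {A, B, C}.
F → D: {F}⁺ = {D, F}, which is not all of the attributes, so the left side is not a superkey — BCNF is violated.
F → D has non-prime {D} on the right and a non-superkey on the left, so 3NF fails.
No proper subset of a key has a non-prime attribute in its closure, so there is no partial dependency; 2NF holds.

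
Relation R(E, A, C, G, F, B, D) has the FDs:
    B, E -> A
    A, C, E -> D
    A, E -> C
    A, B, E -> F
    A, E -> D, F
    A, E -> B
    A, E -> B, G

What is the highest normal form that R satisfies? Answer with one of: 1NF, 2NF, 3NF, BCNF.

Candidate keys: {A, E}, {B, E}. Prime attributes: {A, B, E}.
Every FD has a superkey on the left, so the relation is in BCNF.

BCNF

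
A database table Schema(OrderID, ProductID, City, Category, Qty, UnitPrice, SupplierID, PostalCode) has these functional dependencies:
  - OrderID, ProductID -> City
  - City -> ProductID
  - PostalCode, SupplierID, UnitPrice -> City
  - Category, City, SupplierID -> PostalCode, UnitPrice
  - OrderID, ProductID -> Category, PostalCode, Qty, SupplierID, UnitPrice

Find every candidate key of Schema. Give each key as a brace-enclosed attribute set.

{City, OrderID}, {OrderID, PostalCode, SupplierID, UnitPrice}, {OrderID, ProductID}

{OrderID} never appears on the right of any FD, so every key must include it.
{City, OrderID}⁺ = {Category, City, OrderID, PostalCode, ProductID, Qty, SupplierID, UnitPrice}, which is every attribute, so {City, OrderID} is a candidate key.
{OrderID, ProductID}⁺ = {Category, City, OrderID, PostalCode, ProductID, Qty, SupplierID, UnitPrice}, which is every attribute, so {OrderID, ProductID} is a candidate key.
{OrderID, PostalCode, SupplierID, UnitPrice}⁺ = {Category, City, OrderID, PostalCode, ProductID, Qty, SupplierID, UnitPrice}, which is every attribute, so {OrderID, PostalCode, SupplierID, UnitPrice} is a candidate key.
Any other superkey properly contains one of these, so there are no further candidate keys.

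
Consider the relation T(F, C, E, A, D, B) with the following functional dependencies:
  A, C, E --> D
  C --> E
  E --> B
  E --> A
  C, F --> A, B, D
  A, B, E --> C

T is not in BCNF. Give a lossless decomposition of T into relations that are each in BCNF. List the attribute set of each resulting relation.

{A, B, C, D, E}; {C, F}

Candidate keys of the original relation: {C, F}, {E, F}.
{A, B, C, D, E, F}: {A, C, E} determines {A, B, C, D, E} here but is not a superkey — split on A, C, E --> B, D, giving {A, B, C, D, E} and {A, C, E, F}.
{A, B, C, D, E} is in BCNF.
{A, C, E, F}: {C} determines {A, C, E} here but is not a superkey — split on C --> A, E, giving {A, C, E} and {C, F}.
{A, C, E} is in BCNF.
{C, F} is in BCNF.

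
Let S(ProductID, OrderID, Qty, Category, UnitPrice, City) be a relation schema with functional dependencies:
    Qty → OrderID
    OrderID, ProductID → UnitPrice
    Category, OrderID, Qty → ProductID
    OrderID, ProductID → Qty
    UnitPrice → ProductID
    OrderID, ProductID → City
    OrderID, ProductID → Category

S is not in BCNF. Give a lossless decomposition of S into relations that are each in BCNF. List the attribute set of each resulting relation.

{Category, City, Qty, UnitPrice}; {OrderID, Qty}; {ProductID, UnitPrice}

Candidate keys of the original relation: {Category, Qty}, {OrderID, ProductID}, {OrderID, UnitPrice}, {ProductID, Qty}, {Qty, UnitPrice}.
In {Category, City, OrderID, ProductID, Qty, UnitPrice}, {Qty} is not a superkey ({Qty}⁺ restricted to this set is {OrderID, Qty}), so split on Qty → OrderID into {OrderID, Qty} and {Category, City, ProductID, Qty, UnitPrice}.
{OrderID, Qty} has no BCNF violation.
In {Category, City, ProductID, Qty, UnitPrice}, {UnitPrice} is not a superkey ({UnitPrice}⁺ restricted to this set is {ProductID, UnitPrice}), so split on UnitPrice → ProductID into {ProductID, UnitPrice} and {Category, City, Qty, UnitPrice}.
{ProductID, UnitPrice} has no BCNF violation.
{Category, City, Qty, UnitPrice} has no BCNF violation.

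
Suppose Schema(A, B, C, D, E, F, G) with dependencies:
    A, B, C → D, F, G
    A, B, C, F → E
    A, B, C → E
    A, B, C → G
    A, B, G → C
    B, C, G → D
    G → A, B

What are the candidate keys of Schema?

{G} is a candidate key since {G}⁺ = {A, B, C, D, E, F, G} covers every attribute.
{A, B, C} is a candidate key since {A, B, C}⁺ = {A, B, C, D, E, F, G} covers every attribute.
Any other superkey properly contains one of these, so there are no further candidate keys.

{A, B, C}, {G}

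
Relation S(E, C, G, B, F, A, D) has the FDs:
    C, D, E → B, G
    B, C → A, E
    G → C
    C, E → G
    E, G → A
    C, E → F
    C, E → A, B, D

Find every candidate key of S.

{B, C}, {B, G}, {C, E}, {E, G}

{B, C} is a candidate key since {B, C}⁺ = {A, B, C, D, E, F, G} covers every attribute.
{B, G} is a candidate key since {B, G}⁺ = {A, B, C, D, E, F, G} covers every attribute.
{C, E} is a candidate key since {C, E}⁺ = {A, B, C, D, E, F, G} covers every attribute.
{E, G} is a candidate key since {E, G}⁺ = {A, B, C, D, E, F, G} covers every attribute.
Any other superkey properly contains one of these, so there are no further candidate keys.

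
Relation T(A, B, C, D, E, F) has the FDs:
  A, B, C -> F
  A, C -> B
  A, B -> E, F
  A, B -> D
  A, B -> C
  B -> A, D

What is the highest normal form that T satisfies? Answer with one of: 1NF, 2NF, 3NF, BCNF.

BCNF

Candidate keys: {A, C}, {B}. Prime attributes: {A, B, C}.
The left-hand side of every FD is a superkey, so BCNF is satisfied.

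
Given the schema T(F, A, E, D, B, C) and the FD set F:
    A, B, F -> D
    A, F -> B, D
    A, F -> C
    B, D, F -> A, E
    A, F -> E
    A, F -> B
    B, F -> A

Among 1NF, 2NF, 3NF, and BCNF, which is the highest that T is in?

BCNF

Candidate keys: {A, F}, {B, F}. Prime attributes: {A, B, F}.
The left-hand side of every FD is a superkey, so BCNF is satisfied.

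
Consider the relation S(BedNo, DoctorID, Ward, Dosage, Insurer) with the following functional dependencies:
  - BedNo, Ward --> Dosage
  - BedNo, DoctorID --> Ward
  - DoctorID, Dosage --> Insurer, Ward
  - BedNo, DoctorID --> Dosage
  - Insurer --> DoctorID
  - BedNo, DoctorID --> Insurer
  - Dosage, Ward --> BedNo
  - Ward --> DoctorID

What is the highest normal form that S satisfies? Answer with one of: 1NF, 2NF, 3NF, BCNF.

3NF

Candidate keys: {BedNo, DoctorID}, {BedNo, Insurer}, {BedNo, Ward}, {DoctorID, Dosage}, {Dosage, Insurer}, {Dosage, Ward}. Prime attributes: {BedNo, DoctorID, Dosage, Insurer, Ward}.
Insurer --> DoctorID: {Insurer}⁺ = {DoctorID, Insurer}, which is not all of the attributes, so the left side is not a superkey — BCNF is violated.
But every attribute on its right side ({DoctorID}) is prime, and the same holds for every other non-superkey FD, so 3NF still holds.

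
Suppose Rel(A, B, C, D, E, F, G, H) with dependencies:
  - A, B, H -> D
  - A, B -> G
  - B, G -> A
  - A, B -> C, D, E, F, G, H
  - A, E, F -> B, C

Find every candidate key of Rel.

{A, B} is a candidate key since {A, B}⁺ = {A, B, C, D, E, F, G, H} covers every attribute.
{B, G} is a candidate key since {B, G}⁺ = {A, B, C, D, E, F, G, H} covers every attribute.
{A, E, F} is a candidate key since {A, E, F}⁺ = {A, B, C, D, E, F, G, H} covers every attribute.
These are minimal and exhaustive — every other superkey contains one of them.

{A, B}, {A, E, F}, {B, G}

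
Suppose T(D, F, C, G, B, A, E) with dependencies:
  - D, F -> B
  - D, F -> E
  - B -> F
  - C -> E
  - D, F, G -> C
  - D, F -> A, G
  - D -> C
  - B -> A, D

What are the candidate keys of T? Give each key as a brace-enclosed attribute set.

{B}⁺ = {A, B, C, D, E, F, G}, which is every attribute, so {B} is a candidate key.
{D, F}⁺ = {A, B, C, D, E, F, G}, which is every attribute, so {D, F} is a candidate key.
No proper subset of any of these is a key, and no other minimal superkey exists.

{B}, {D, F}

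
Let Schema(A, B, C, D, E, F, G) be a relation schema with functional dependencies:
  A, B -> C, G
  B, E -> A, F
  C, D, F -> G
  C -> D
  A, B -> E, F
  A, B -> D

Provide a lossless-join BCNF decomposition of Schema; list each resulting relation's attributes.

Candidate keys of the original relation: {A, B}, {B, E}.
Within {A, B, C, D, E, F, G}: {C, D, F}⁺ ∩ {A, B, C, D, E, F, G} = {C, D, F, G}, not the whole set, so C, D, F -> G violates BCNF; decompose into {C, D, F, G} and {A, B, C, D, E, F}.
Within {C, D, F, G}: {C}⁺ ∩ {C, D, F, G} = {C, D}, not the whole set, so C -> D violates BCNF; decompose into {C, D} and {C, F, G}.
{C, D} is in BCNF.
{C, F, G} is in BCNF.
Within {A, B, C, D, E, F}: {C}⁺ ∩ {A, B, C, D, E, F} = {C, D}, not the whole set, so C -> D violates BCNF; decompose into {C, D} and {A, B, C, E, F}.
{C, D} is in BCNF.
{A, B, C, E, F} is in BCNF.

{A, B, C, E, F}; {C, D}; {C, F, G}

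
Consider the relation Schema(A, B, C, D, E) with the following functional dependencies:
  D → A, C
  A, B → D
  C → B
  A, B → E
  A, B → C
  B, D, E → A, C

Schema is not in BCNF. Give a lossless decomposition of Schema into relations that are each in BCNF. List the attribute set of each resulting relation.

Candidate keys of the original relation: {A, B}, {A, C}, {D}.
{A, B, C, D, E}: {C} determines {B, C} here but is not a superkey — split on C → B, giving {B, C} and {A, C, D, E}.
{B, C} has no BCNF violation.
{A, C, D, E} has no BCNF violation.

{A, C, D, E}; {B, C}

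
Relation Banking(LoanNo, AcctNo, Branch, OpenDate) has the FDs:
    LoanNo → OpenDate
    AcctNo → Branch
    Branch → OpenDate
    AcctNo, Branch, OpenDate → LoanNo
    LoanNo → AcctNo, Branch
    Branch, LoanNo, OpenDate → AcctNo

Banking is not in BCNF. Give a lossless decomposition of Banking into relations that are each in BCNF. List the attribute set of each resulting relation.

Candidate keys of the original relation: {AcctNo}, {LoanNo}.
{AcctNo, Branch, LoanNo, OpenDate}: {Branch} determines {Branch, OpenDate} here but is not a superkey — split on Branch → OpenDate, giving {Branch, OpenDate} and {AcctNo, Branch, LoanNo}.
{Branch, OpenDate} is in BCNF.
{AcctNo, Branch, LoanNo} is in BCNF.

{AcctNo, Branch, LoanNo}; {Branch, OpenDate}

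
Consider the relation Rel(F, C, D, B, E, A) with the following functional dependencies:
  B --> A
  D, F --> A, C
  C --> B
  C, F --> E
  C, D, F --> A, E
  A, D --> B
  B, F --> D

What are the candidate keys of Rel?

Attributes never on any right-hand side: {F} — every candidate key must contain it.
{B, F}⁺ = {A, B, C, D, E, F}, which is every attribute, so {B, F} is a candidate key.
{C, F}⁺ = {A, B, C, D, E, F}, which is every attribute, so {C, F} is a candidate key.
{D, F}⁺ = {A, B, C, D, E, F}, which is every attribute, so {D, F} is a candidate key.
Any other superkey properly contains one of these, so there are no further candidate keys.

{B, F}, {C, F}, {D, F}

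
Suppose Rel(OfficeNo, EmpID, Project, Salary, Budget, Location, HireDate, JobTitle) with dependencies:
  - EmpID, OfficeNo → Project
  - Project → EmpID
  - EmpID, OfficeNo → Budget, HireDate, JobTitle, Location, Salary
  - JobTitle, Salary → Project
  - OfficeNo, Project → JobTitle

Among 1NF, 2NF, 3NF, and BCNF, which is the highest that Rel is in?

3NF

Candidate keys: {EmpID, OfficeNo}, {JobTitle, OfficeNo, Salary}, {OfficeNo, Project}. Prime attributes: {EmpID, JobTitle, OfficeNo, Project, Salary}.
For Project → EmpID we have {Project}⁺ = {EmpID, Project}; {Project} is not a superkey, so BCNF fails.
Since {EmpID} ⊆ prime attributes and every other non-superkey FD also has a prime right side, the schema is in 3NF.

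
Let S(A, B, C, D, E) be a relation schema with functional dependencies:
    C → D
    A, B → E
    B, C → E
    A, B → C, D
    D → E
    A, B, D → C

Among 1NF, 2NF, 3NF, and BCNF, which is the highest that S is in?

2NF

Candidate key: {A, B}. Prime attributes: {A, B}.
C → D breaks BCNF: {C}⁺ = {C, D, E}, so {C} is not a superkey.
Because {D} is non-prime and the left side of C → D is not a superkey, the relation is not in 3NF.
No proper subset of a key has a non-prime attribute in its closure, so there is no partial dependency; 2NF holds.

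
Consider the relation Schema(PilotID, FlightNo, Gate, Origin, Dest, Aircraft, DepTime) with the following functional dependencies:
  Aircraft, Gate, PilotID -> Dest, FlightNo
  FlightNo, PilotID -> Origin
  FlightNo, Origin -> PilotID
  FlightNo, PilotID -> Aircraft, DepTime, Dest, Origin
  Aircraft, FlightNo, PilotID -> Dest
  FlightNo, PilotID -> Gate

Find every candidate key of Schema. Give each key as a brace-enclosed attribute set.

{Aircraft, Gate, PilotID}, {FlightNo, Origin}, {FlightNo, PilotID}

Closure of {FlightNo, Origin} is {Aircraft, DepTime, Dest, FlightNo, Gate, Origin, PilotID}, the whole schema; {FlightNo, Origin} is a candidate key.
Closure of {FlightNo, PilotID} is {Aircraft, DepTime, Dest, FlightNo, Gate, Origin, PilotID}, the whole schema; {FlightNo, PilotID} is a candidate key.
Closure of {Aircraft, Gate, PilotID} is {Aircraft, DepTime, Dest, FlightNo, Gate, Origin, PilotID}, the whole schema; {Aircraft, Gate, PilotID} is a candidate key.
Any other superkey properly contains one of these, so there are no further candidate keys.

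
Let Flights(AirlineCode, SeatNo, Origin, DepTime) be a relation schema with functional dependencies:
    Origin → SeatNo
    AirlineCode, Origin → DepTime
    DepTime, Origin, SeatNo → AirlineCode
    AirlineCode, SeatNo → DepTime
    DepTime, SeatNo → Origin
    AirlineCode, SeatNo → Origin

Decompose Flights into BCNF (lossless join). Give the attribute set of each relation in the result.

Candidate keys of the original relation: {AirlineCode, Origin}, {AirlineCode, SeatNo}, {DepTime, Origin}, {DepTime, SeatNo}.
Within {AirlineCode, DepTime, Origin, SeatNo}: {Origin}⁺ ∩ {AirlineCode, DepTime, Origin, SeatNo} = {Origin, SeatNo}, not the whole set, so Origin → SeatNo violates BCNF; decompose into {Origin, SeatNo} and {AirlineCode, DepTime, Origin}.
{Origin, SeatNo}: every determinant is a superkey — BCNF.
{AirlineCode, DepTime, Origin}: every determinant is a superkey — BCNF.

{AirlineCode, DepTime, Origin}; {Origin, SeatNo}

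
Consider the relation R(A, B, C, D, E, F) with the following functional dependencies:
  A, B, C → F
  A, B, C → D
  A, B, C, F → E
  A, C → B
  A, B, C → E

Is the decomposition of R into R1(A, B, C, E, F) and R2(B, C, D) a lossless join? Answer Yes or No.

The shared attributes are {B, C} and {B, C}⁺ = {B, C}.
R1 ⊄ {B, C} and R2 ⊄ {B, C}, so the split is lossy.

No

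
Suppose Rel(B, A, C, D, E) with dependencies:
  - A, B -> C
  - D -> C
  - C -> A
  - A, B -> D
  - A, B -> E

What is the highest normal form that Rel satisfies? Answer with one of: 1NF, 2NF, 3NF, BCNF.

3NF

Candidate keys: {A, B}, {B, C}, {B, D}. Prime attributes: {A, B, C, D}.
D -> C breaks BCNF: {D}⁺ = {A, C, D}, so {D} is not a superkey.
Its right-hand attributes {C} are all prime, as are those of every other non-superkey FD — the relation is in 3NF.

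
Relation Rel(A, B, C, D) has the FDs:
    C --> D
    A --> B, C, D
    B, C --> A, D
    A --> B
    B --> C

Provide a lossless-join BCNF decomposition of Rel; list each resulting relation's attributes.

{A, B, C}; {C, D}

Candidate keys of the original relation: {A}, {B}.
{A, B, C, D}: {C} determines {C, D} here but is not a superkey — split on C --> D, giving {C, D} and {A, B, C}.
{C, D} is in BCNF.
{A, B, C} is in BCNF.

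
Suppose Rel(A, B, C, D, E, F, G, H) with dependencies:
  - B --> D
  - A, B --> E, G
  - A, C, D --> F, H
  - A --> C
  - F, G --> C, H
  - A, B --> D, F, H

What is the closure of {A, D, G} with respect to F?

Start with {A, D, G}.
A --> C applies; add {C} → now {A, C, D, G}.
A, C, D --> F, H applies; add {F, H} → now {A, C, D, F, G, H}.
No further FD applies.

{A, C, D, F, G, H}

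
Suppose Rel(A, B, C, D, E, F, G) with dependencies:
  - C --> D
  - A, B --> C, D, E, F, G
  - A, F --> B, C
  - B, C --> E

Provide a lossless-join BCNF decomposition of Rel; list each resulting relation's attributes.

Candidate keys of the original relation: {A, B}, {A, F}.
Within {A, B, C, D, E, F, G}: {C}⁺ ∩ {A, B, C, D, E, F, G} = {C, D}, not the whole set, so C --> D violates BCNF; decompose into {C, D} and {A, B, C, E, F, G}.
{C, D}: every determinant is a superkey — BCNF.
Within {A, B, C, E, F, G}: {B, C}⁺ ∩ {A, B, C, E, F, G} = {B, C, E}, not the whole set, so B, C --> E violates BCNF; decompose into {B, C, E} and {A, B, C, F, G}.
{B, C, E}: every determinant is a superkey — BCNF.
{A, B, C, F, G}: every determinant is a superkey — BCNF.

{A, B, C, F, G}; {B, C, E}; {C, D}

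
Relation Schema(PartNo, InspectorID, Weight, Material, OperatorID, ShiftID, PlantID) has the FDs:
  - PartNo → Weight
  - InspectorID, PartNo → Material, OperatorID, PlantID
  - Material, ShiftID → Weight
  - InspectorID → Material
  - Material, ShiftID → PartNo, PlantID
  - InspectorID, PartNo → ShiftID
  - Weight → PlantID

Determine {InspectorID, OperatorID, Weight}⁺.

Start with {InspectorID, OperatorID, Weight}.
InspectorID → Material applies; add {Material} → now {InspectorID, Material, OperatorID, Weight}.
Weight → PlantID applies; add {PlantID} → now {InspectorID, Material, OperatorID, PlantID, Weight}.
No further FD applies.

{InspectorID, Material, OperatorID, PlantID, Weight}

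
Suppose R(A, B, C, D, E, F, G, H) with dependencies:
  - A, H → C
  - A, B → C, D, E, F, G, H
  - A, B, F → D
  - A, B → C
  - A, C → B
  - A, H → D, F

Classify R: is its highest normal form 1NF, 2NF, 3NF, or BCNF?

Candidate keys: {A, B}, {A, C}, {A, H}. Prime attributes: {A, B, C, H}.
The left-hand side of every FD is a superkey, so BCNF is satisfied.

BCNF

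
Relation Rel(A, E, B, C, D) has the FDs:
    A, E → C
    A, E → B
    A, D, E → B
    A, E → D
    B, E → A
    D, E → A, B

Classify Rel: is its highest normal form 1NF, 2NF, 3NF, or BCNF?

BCNF

Candidate keys: {A, E}, {B, E}, {D, E}. Prime attributes: {A, B, D, E}.
Every FD has a superkey on the left, so the relation is in BCNF.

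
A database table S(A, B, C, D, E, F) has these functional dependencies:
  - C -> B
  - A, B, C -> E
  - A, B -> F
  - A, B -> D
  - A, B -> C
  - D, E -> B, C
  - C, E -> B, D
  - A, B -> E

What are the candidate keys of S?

Attributes never on any right-hand side: {A} — every candidate key must contain it.
Closure of {A, B} is {A, B, C, D, E, F}, the whole schema; {A, B} is a candidate key.
Closure of {A, C} is {A, B, C, D, E, F}, the whole schema; {A, C} is a candidate key.
Closure of {A, D, E} is {A, B, C, D, E, F}, the whole schema; {A, D, E} is a candidate key.
These are minimal and exhaustive — every other superkey contains one of them.

{A, B}, {A, C}, {A, D, E}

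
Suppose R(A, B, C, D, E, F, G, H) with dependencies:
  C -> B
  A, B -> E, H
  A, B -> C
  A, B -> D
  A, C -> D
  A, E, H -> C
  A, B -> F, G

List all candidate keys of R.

{A, B}, {A, C}, {A, E, H}

No FD produces {A}, so it must be in every candidate key.
Closure of {A, B} is {A, B, C, D, E, F, G, H}, the whole schema; {A, B} is a candidate key.
Closure of {A, C} is {A, B, C, D, E, F, G, H}, the whole schema; {A, C} is a candidate key.
Closure of {A, E, H} is {A, B, C, D, E, F, G, H}, the whole schema; {A, E, H} is a candidate key.
No proper subset of any of these is a key, and no other minimal superkey exists.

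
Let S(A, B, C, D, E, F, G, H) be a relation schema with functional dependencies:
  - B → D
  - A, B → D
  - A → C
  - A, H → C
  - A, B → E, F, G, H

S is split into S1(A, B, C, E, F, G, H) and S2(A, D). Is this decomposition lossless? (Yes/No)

No

The shared attributes are {A} and {A}⁺ = {A, C}.
Neither S1 nor S2 is contained in that closure, so the decomposition is lossy.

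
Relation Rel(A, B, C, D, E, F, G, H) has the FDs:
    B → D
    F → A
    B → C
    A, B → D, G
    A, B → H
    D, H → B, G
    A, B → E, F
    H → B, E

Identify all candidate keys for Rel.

{A, B}⁺ = {A, B, C, D, E, F, G, H}, which is every attribute, so {A, B} is a candidate key.
{A, H}⁺ = {A, B, C, D, E, F, G, H}, which is every attribute, so {A, H} is a candidate key.
{B, F}⁺ = {A, B, C, D, E, F, G, H}, which is every attribute, so {B, F} is a candidate key.
{F, H}⁺ = {A, B, C, D, E, F, G, H}, which is every attribute, so {F, H} is a candidate key.
Any other superkey properly contains one of these, so there are no further candidate keys.

{A, B}, {A, H}, {B, F}, {F, H}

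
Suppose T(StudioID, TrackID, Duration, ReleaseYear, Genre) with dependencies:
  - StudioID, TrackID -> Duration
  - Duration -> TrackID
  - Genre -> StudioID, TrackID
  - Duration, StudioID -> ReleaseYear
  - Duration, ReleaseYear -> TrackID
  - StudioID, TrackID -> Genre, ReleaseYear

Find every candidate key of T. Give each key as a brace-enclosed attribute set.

{Genre}⁺ = {Duration, Genre, ReleaseYear, StudioID, TrackID} — all of the relation — so {Genre} is a candidate key.
{Duration, StudioID}⁺ = {Duration, Genre, ReleaseYear, StudioID, TrackID} — all of the relation — so {Duration, StudioID} is a candidate key.
{StudioID, TrackID}⁺ = {Duration, Genre, ReleaseYear, StudioID, TrackID} — all of the relation — so {StudioID, TrackID} is a candidate key.
No proper subset of any of these is a key, and no other minimal superkey exists.

{Duration, StudioID}, {Genre}, {StudioID, TrackID}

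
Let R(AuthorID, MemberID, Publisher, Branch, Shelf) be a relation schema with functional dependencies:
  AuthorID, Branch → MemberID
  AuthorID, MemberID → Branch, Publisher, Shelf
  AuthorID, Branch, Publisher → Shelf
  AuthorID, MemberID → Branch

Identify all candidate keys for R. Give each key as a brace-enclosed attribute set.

{AuthorID, Branch}, {AuthorID, MemberID}

{AuthorID} never appears on the right of any FD, so every key must include it.
{AuthorID, Branch}⁺ = {AuthorID, Branch, MemberID, Publisher, Shelf} — all of the relation — so {AuthorID, Branch} is a candidate key.
{AuthorID, MemberID}⁺ = {AuthorID, Branch, MemberID, Publisher, Shelf} — all of the relation — so {AuthorID, MemberID} is a candidate key.
No proper subset of any of these is a key, and no other minimal superkey exists.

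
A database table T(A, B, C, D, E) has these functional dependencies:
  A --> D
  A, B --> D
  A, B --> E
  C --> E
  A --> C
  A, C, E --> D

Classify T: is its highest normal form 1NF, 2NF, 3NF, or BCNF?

1NF

Candidate key: {A, B}. Prime attributes: {A, B}.
A --> D breaks BCNF: {A}⁺ = {A, C, D, E}, so {A} is not a superkey.
A --> D has non-prime {D} on the right and a non-superkey on the left, so 3NF fails.
The proper key subset {A} of {A, B} determines non-prime {C, D, E}, so the relation is not even in 2NF.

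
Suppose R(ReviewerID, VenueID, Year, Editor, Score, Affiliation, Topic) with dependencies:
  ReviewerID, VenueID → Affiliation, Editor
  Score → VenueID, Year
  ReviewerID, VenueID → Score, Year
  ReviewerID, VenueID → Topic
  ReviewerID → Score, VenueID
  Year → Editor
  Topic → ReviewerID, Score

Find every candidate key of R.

Closure of {ReviewerID} is {Affiliation, Editor, ReviewerID, Score, Topic, VenueID, Year}, the whole schema; {ReviewerID} is a candidate key.
Closure of {Topic} is {Affiliation, Editor, ReviewerID, Score, Topic, VenueID, Year}, the whole schema; {Topic} is a candidate key.
No proper subset of any of these is a key, and no other minimal superkey exists.

{ReviewerID}, {Topic}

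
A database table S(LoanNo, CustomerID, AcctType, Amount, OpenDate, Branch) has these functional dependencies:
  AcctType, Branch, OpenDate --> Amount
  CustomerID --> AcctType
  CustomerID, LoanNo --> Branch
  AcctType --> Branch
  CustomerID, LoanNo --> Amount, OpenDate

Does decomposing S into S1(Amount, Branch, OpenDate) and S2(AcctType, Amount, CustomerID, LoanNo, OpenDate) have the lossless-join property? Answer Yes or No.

No

S1 ∩ S2 = {Amount, OpenDate}; its closure under F is {Amount, OpenDate}.
The closure covers neither S1 nor S2 entirely; the join is not lossless.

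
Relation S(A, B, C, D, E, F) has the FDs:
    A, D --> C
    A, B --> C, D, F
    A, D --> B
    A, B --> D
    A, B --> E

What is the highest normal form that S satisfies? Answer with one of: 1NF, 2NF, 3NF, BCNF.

BCNF

Candidate keys: {A, B}, {A, D}. Prime attributes: {A, B, D}.
Every FD has a superkey on the left, so the relation is in BCNF.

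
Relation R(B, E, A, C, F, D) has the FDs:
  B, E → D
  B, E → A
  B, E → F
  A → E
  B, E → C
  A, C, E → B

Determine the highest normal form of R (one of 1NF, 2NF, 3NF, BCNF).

Candidate keys: {A, B}, {A, C}, {B, E}. Prime attributes: {A, B, C, E}.
For A → E we have {A}⁺ = {A, E}; {A} is not a superkey, so BCNF fails.
Its right-hand attributes {E} are all prime, as are those of every other non-superkey FD — the relation is in 3NF.

3NF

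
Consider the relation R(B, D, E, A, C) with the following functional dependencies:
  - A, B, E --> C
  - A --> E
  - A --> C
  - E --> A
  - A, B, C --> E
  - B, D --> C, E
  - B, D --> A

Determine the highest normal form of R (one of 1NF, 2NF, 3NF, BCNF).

2NF

Candidate key: {B, D}. Prime attributes: {B, D}.
A, B, E --> C: {A, B, E}⁺ = {A, B, C, E}, which is not all of the attributes, so the left side is not a superkey — BCNF is violated.
Because {C} is non-prime and the left side of A, B, E --> C is not a superkey, the relation is not in 3NF.
Checking every proper subset of each key, none determines a non-prime attribute — 2NF is satisfied.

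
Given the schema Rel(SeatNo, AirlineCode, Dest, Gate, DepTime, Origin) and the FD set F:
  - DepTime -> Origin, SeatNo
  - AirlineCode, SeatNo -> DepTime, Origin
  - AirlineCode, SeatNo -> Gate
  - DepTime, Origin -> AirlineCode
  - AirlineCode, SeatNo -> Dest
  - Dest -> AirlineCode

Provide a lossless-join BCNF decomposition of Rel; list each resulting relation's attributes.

{AirlineCode, Dest}; {DepTime, Dest, Gate, Origin, SeatNo}

Candidate keys of the original relation: {AirlineCode, SeatNo}, {DepTime}, {Dest, SeatNo}.
In {AirlineCode, DepTime, Dest, Gate, Origin, SeatNo}, {Dest} is not a superkey ({Dest}⁺ restricted to this set is {AirlineCode, Dest}), so split on Dest -> AirlineCode into {AirlineCode, Dest} and {DepTime, Dest, Gate, Origin, SeatNo}.
{AirlineCode, Dest} is in BCNF.
{DepTime, Dest, Gate, Origin, SeatNo} is in BCNF.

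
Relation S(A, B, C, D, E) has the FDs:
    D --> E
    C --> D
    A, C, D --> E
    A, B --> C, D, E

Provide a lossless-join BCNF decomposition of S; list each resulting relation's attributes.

{A, B, C}; {C, D}; {D, E}

Candidate key of the original relation: {A, B}.
Within {A, B, C, D, E}: {D}⁺ ∩ {A, B, C, D, E} = {D, E}, not the whole set, so D --> E violates BCNF; decompose into {D, E} and {A, B, C, D}.
{D, E}: every determinant is a superkey — BCNF.
Within {A, B, C, D}: {C}⁺ ∩ {A, B, C, D} = {C, D}, not the whole set, so C --> D violates BCNF; decompose into {C, D} and {A, B, C}.
{C, D}: every determinant is a superkey — BCNF.
{A, B, C}: every determinant is a superkey — BCNF.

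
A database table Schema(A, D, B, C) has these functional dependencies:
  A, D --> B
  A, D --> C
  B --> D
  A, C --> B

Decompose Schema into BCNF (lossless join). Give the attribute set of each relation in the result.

Candidate keys of the original relation: {A, B}, {A, C}, {A, D}.
In {A, B, C, D}, {B} is not a superkey ({B}⁺ restricted to this set is {B, D}), so split on B --> D into {B, D} and {A, B, C}.
{B, D} is in BCNF.
{A, B, C} is in BCNF.

{A, B, C}; {B, D}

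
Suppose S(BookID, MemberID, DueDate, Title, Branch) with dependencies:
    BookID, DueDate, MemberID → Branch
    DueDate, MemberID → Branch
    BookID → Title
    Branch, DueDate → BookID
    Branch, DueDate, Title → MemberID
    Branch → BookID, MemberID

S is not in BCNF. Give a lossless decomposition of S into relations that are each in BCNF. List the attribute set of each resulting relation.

{BookID, Branch, MemberID}; {BookID, Title}; {Branch, DueDate}

Candidate keys of the original relation: {Branch, DueDate}, {DueDate, MemberID}.
Within {BookID, Branch, DueDate, MemberID, Title}: {BookID}⁺ ∩ {BookID, Branch, DueDate, MemberID, Title} = {BookID, Title}, not the whole set, so BookID → Title violates BCNF; decompose into {BookID, Title} and {BookID, Branch, DueDate, MemberID}.
{BookID, Title}: every determinant is a superkey — BCNF.
Within {BookID, Branch, DueDate, MemberID}: {Branch}⁺ ∩ {BookID, Branch, DueDate, MemberID} = {BookID, Branch, MemberID}, not the whole set, so Branch → BookID, MemberID violates BCNF; decompose into {BookID, Branch, MemberID} and {Branch, DueDate}.
{BookID, Branch, MemberID}: every determinant is a superkey — BCNF.
{Branch, DueDate}: every determinant is a superkey — BCNF.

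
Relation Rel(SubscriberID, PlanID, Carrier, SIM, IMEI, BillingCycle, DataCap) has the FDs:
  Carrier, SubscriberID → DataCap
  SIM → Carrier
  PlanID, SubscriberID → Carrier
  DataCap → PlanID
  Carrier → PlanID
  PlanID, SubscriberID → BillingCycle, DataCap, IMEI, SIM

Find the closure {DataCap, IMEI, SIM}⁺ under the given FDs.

Start with {DataCap, IMEI, SIM}.
SIM → Carrier applies; add {Carrier} → now {Carrier, DataCap, IMEI, SIM}.
DataCap → PlanID applies; add {PlanID} → now {Carrier, DataCap, IMEI, PlanID, SIM}.
No further FD applies.

{Carrier, DataCap, IMEI, PlanID, SIM}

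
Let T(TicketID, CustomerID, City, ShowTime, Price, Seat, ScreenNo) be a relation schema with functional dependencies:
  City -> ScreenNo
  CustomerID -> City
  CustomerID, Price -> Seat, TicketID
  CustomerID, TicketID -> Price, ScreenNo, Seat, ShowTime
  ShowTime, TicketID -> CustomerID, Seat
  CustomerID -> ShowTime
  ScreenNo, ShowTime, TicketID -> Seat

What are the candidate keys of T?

{CustomerID, Price}⁺ = {City, CustomerID, Price, ScreenNo, Seat, ShowTime, TicketID} — all of the relation — so {CustomerID, Price} is a candidate key.
{CustomerID, TicketID}⁺ = {City, CustomerID, Price, ScreenNo, Seat, ShowTime, TicketID} — all of the relation — so {CustomerID, TicketID} is a candidate key.
{ShowTime, TicketID}⁺ = {City, CustomerID, Price, ScreenNo, Seat, ShowTime, TicketID} — all of the relation — so {ShowTime, TicketID} is a candidate key.
These are minimal and exhaustive — every other superkey contains one of them.

{CustomerID, Price}, {CustomerID, TicketID}, {ShowTime, TicketID}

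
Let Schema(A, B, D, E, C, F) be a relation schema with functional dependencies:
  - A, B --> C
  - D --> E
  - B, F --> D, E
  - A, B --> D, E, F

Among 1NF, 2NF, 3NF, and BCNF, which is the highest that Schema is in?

2NF

Candidate key: {A, B}. Prime attributes: {A, B}.
D --> E breaks BCNF: {D}⁺ = {D, E}, so {D} is not a superkey.
D --> E has non-prime {E} on the right and a non-superkey on the left, so 3NF fails.
No proper subset of a key has a non-prime attribute in its closure, so there is no partial dependency; 2NF holds.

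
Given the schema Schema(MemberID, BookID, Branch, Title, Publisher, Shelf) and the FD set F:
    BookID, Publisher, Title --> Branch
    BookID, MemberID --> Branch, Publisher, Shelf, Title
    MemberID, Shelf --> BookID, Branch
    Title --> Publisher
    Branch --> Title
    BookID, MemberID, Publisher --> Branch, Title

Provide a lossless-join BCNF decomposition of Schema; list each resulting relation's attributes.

{BookID, Branch}; {BookID, MemberID, Shelf, Title}; {Branch, Title}; {Publisher, Title}

Candidate keys of the original relation: {BookID, MemberID}, {MemberID, Shelf}.
{BookID, Branch, MemberID, Publisher, Shelf, Title}: {BookID, Publisher, Title} determines {BookID, Branch, Publisher, Title} here but is not a superkey — split on BookID, Publisher, Title --> Branch, giving {BookID, Branch, Publisher, Title} and {BookID, MemberID, Publisher, Shelf, Title}.
{BookID, Branch, Publisher, Title}: {Title} determines {Publisher, Title} here but is not a superkey — split on Title --> Publisher, giving {Publisher, Title} and {BookID, Branch, Title}.
{Publisher, Title} is in BCNF.
{BookID, Branch, Title}: {Branch} determines {Branch, Title} here but is not a superkey — split on Branch --> Title, giving {Branch, Title} and {BookID, Branch}.
{Branch, Title} is in BCNF.
{BookID, Branch} is in BCNF.
{BookID, MemberID, Publisher, Shelf, Title}: {Title} determines {Publisher, Title} here but is not a superkey — split on Title --> Publisher, giving {Publisher, Title} and {BookID, MemberID, Shelf, Title}.
{Publisher, Title} is in BCNF.
{BookID, MemberID, Shelf, Title} is in BCNF.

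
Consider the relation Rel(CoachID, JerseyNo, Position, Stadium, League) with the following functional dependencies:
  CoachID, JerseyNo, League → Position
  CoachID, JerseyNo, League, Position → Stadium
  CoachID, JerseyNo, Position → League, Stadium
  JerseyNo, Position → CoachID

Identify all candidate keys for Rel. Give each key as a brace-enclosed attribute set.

No FD produces {JerseyNo}, so it must be in every candidate key.
{JerseyNo, Position} is a candidate key since {JerseyNo, Position}⁺ = {CoachID, JerseyNo, League, Position, Stadium} covers every attribute.
{CoachID, JerseyNo, League} is a candidate key since {CoachID, JerseyNo, League}⁺ = {CoachID, JerseyNo, League, Position, Stadium} covers every attribute.
These are minimal and exhaustive — every other superkey contains one of them.

{CoachID, JerseyNo, League}, {JerseyNo, Position}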